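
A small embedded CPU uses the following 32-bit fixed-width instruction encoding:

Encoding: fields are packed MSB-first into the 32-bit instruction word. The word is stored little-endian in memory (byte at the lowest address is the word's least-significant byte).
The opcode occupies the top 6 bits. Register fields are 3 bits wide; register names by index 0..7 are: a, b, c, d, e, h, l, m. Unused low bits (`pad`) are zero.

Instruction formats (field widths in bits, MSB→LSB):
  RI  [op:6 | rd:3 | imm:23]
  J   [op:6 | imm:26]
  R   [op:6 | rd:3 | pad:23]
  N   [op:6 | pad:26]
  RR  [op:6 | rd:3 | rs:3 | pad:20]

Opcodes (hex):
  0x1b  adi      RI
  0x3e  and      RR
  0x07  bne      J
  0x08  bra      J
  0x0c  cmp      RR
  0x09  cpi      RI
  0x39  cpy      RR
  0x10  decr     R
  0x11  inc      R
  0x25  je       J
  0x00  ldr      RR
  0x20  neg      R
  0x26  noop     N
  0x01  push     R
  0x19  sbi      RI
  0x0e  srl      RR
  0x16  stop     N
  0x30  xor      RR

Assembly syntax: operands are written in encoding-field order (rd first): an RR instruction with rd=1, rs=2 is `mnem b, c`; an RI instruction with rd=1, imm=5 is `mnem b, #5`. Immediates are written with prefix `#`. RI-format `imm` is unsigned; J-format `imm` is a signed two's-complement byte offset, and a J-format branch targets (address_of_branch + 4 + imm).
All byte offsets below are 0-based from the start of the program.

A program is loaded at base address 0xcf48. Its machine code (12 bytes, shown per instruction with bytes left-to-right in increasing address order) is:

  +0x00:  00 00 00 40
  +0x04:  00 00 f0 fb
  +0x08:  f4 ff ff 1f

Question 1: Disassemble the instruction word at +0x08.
@+08  little-endian(f4 ff ff 1f) = 0x1ffffff4
  opcode bits[31:26]=0x7: bne/J
  [25:0] imm=67108852 (s26→-12) = #-12

bne #-12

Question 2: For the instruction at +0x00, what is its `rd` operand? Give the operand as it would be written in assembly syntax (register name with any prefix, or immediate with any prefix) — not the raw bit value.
a

[00] 00 00 00 40 → 0x40000000
  opcode bits[31:26]=0x10: decr/R
  rd: (w>>23)&0x7=0x0 → a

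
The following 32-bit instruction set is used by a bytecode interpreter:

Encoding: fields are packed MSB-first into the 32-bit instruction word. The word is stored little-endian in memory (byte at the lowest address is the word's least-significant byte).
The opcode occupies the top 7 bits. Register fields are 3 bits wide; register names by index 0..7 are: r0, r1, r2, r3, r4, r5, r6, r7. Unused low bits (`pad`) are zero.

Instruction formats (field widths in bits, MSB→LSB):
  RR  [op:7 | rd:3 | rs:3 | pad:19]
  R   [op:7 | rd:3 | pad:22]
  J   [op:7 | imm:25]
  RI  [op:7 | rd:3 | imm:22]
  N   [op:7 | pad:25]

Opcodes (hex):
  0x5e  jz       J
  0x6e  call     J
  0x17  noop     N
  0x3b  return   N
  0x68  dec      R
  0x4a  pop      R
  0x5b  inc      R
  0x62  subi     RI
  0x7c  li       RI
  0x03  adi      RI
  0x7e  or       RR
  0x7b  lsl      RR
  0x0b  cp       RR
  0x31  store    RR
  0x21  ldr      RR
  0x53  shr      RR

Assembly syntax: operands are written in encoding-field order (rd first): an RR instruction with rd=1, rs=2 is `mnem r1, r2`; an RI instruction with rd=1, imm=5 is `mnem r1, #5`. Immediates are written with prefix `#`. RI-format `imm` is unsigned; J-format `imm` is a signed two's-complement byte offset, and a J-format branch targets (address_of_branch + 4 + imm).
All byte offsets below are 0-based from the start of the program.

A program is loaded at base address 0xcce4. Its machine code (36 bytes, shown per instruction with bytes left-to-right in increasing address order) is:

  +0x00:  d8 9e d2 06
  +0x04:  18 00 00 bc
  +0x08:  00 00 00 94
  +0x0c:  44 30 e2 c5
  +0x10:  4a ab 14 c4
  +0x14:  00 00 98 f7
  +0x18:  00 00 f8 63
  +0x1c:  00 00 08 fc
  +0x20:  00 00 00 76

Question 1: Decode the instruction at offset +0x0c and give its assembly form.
@+0c  little-endian(44 30 e2 c5) = 0xc5e23044
  top 7b → 0x62 → subi [RI]
  rd@[24:22]=0x7 ⇒ r7
  imm@[21:0]=0x223044 ⇒ #2240580

subi r7, #2240580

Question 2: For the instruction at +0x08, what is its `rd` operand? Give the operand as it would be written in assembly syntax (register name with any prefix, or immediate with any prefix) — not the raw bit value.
@+08  little-endian(00 00 00 94) = 0x94000000
  opcode bits[31:25]=0x4a: pop/R
  rd: (w>>22)&0x7=0x0 → r0

r0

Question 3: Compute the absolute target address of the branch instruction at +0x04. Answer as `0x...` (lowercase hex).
0xcd04

off 0x04: read 18 00 00 bc as little → 0xbc000018
  top 7b → 0x5e → jz [J]
  [24:0] imm=24 = #24
  target = base 0xcce4 + off 0x04 + 4 + imm 24 = 0xcd04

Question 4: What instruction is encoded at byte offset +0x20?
return

+0x20: 00 00 00 76 ⇒ word 0x76000000 (little)
  opcode bits[31:25]=0x3b: return/N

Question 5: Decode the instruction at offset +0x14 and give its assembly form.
lsl r6, r3

@+14  little-endian(00 00 98 f7) = 0xf7980000
  op=0xf7980000>>25=0x7b ⇒ lsl (RR)
  rd@[24:22]=0x6 ⇒ r6
  rs@[21:19]=0x3 ⇒ r3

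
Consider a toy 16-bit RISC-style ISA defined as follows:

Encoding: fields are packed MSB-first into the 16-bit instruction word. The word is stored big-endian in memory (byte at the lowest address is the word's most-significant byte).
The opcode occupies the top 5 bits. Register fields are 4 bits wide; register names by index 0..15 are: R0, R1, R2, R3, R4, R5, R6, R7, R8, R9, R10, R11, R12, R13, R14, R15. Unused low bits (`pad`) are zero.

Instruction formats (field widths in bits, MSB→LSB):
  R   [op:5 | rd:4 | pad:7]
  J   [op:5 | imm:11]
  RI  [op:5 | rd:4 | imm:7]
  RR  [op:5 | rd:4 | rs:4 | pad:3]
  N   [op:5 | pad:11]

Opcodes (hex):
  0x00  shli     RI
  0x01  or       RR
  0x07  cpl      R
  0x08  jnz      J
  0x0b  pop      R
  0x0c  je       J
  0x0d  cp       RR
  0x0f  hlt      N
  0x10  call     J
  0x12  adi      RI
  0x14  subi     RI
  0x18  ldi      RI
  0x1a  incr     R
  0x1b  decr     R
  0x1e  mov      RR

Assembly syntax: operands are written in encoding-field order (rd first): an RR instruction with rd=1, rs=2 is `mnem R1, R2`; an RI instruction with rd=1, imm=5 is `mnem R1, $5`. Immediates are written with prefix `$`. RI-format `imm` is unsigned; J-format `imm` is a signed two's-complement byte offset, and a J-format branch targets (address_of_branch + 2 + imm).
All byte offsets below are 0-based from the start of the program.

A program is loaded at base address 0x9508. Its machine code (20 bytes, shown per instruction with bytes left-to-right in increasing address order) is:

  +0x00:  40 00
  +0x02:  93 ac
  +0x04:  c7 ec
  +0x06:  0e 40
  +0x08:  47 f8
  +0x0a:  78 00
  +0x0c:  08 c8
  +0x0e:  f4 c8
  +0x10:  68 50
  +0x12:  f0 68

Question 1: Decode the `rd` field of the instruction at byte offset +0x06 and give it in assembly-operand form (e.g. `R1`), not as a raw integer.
off 0x06: read 0e 40 as big → 0x0e40
  opcode bits[15:11]=0x1: or/RR
  rd@[10:7]=0xc ⇒ R12
  rs@[6:3]=0x8 ⇒ R8

R12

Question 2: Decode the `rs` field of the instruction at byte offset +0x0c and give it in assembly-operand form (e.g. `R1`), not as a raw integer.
R9

+0x0c: 08 c8 ⇒ word 0x08c8 (big)
  top 5b → 0x1 → or [RR]
  rd@[10:7]=0x1 ⇒ R1
  rs@[6:3]=0x9 ⇒ R9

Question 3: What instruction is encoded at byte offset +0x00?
jnz $0

[00] 40 00 → 0x4000
  top 5b → 0x8 → jnz [J]
  imm@[10:0]=0x0 ⇒ $0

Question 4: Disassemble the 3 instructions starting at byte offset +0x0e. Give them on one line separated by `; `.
mov R9, R9; cp R0, R10; mov R0, R13

@+0e  big-endian(f4 c8) = 0xf4c8
  op=0xf4c8>>11=0x1e ⇒ mov (RR)
  rd: (w>>7)&0xf=0x9 → R9
  rs: (w>>3)&0xf=0x9 → R9
@+10  big-endian(68 50) = 0x6850
  op=0x6850>>11=0xd ⇒ cp (RR)
  rd: (w>>7)&0xf=0x0 → R0
  rs: (w>>3)&0xf=0xa → R10
@+12  big-endian(f0 68) = 0xf068
  op=0xf068>>11=0x1e ⇒ mov (RR)
  rd: (w>>7)&0xf=0x0 → R0
  rs: (w>>3)&0xf=0xd → R13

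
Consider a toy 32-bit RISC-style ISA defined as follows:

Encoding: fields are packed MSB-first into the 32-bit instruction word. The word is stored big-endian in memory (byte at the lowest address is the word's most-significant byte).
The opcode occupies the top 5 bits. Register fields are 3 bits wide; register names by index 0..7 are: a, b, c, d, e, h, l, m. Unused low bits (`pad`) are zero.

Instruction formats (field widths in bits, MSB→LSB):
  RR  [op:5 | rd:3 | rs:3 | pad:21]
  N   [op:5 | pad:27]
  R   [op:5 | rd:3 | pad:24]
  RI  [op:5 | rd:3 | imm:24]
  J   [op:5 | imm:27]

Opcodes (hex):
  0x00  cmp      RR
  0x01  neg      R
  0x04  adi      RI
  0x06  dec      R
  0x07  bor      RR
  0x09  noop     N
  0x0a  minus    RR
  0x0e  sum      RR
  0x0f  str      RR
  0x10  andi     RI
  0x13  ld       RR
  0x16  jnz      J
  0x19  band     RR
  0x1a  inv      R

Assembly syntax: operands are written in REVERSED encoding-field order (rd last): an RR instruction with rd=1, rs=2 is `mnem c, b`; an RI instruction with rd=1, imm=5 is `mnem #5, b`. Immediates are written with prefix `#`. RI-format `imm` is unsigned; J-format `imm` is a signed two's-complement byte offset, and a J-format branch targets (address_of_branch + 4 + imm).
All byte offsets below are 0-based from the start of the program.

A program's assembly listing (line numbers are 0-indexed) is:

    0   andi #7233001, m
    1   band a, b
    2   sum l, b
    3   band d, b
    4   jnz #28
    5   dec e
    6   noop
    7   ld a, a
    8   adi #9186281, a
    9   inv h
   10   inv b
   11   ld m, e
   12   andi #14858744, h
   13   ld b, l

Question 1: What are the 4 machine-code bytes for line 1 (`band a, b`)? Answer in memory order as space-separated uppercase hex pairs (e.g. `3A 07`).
C9 00 00 00

line 1 (band): pack op=0x19:5|rd=1:3|rs=0:3|pad=0:21 = 0xc9000000; big→ c9 00 00 00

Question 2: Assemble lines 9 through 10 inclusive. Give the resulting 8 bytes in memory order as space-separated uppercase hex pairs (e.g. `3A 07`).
L9: inv op=0x1a:5|rd=5:3|pad=0:24 ⇒ 0xd5000000 ⇒ big d5 00 00 00
L10: inv op=0x1a:5|rd=1:3|pad=0:24 ⇒ 0xd1000000 ⇒ big d1 00 00 00

D5 00 00 00 D1 00 00 00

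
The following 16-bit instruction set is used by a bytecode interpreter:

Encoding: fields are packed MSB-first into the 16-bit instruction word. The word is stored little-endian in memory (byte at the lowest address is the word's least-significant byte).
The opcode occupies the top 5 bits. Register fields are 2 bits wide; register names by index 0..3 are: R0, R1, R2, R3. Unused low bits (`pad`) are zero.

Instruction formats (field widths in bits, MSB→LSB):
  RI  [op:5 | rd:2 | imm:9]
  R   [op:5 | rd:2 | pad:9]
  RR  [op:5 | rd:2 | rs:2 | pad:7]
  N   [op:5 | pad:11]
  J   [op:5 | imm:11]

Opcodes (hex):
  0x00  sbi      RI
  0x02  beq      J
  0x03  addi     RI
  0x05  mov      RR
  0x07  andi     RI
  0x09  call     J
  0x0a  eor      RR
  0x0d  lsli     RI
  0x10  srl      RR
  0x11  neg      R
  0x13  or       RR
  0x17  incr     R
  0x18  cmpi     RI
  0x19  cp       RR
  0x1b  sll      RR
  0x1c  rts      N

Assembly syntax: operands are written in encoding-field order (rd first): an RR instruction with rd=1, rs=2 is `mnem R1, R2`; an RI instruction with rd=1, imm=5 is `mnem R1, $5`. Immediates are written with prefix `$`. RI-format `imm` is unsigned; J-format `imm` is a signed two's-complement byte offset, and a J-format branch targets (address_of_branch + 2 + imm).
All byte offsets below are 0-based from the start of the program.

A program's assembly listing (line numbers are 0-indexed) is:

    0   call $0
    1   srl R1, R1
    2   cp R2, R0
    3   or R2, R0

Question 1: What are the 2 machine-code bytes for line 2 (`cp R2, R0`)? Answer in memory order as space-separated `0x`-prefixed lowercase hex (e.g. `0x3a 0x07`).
L2: cp op=0x19:5|rd=2:2|rs=0:2|pad=0:7 ⇒ 0xcc00 ⇒ little 00 cc

0x00 0xcc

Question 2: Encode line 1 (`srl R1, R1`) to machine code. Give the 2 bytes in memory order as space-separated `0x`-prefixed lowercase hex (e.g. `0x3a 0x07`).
L1: srl op=0x10:5|rd=1:2|rs=1:2|pad=0:7 ⇒ 0x8280 ⇒ little 80 82

0x80 0x82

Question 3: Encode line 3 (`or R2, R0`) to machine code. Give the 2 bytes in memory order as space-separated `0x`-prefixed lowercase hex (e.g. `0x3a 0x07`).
L3: or op=0x13:5|rd=2:2|rs=0:2|pad=0:7 ⇒ 0x9c00 ⇒ little 00 9c

0x00 0x9c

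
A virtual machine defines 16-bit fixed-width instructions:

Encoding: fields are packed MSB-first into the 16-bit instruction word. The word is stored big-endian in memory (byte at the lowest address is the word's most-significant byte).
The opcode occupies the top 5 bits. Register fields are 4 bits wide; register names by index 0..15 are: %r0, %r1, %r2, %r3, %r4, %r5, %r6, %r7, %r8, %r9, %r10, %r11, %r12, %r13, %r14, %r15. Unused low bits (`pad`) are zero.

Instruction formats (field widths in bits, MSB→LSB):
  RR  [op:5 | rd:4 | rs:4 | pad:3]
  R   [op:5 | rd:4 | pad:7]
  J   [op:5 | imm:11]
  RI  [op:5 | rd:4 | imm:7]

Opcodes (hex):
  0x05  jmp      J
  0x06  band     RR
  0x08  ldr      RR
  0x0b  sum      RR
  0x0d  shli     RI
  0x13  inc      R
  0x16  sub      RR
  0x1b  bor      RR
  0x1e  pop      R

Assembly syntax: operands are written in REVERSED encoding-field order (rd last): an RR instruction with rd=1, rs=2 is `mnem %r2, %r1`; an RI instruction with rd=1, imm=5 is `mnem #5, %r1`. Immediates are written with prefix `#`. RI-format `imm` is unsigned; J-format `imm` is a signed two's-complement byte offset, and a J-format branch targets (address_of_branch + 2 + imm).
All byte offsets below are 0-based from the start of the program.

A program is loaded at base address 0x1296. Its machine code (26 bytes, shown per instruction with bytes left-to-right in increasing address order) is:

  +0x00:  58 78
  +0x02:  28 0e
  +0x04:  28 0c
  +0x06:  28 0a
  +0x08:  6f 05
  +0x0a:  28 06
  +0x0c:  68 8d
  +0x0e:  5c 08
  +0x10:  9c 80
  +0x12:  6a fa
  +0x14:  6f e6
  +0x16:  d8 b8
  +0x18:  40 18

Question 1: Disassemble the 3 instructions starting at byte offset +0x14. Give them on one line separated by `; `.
@+14  big-endian(6f e6) = 0x6fe6
  op=0x6fe6>>11=0xd ⇒ shli (RI)
  rd@[10:7]=0xf ⇒ %r15
  imm@[6:0]=0x66 ⇒ #102
@+16  big-endian(d8 b8) = 0xd8b8
  op=0xd8b8>>11=0x1b ⇒ bor (RR)
  rd@[10:7]=0x1 ⇒ %r1
  rs@[6:3]=0x7 ⇒ %r7
@+18  big-endian(40 18) = 0x4018
  op=0x4018>>11=0x8 ⇒ ldr (RR)
  rd@[10:7]=0x0 ⇒ %r0
  rs@[6:3]=0x3 ⇒ %r3

shli #102, %r15; bor %r7, %r1; ldr %r3, %r0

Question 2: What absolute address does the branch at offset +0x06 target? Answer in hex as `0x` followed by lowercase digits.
0x12a8

@+06  big-endian(28 0a) = 0x280a
  opcode bits[15:11]=0x5: jmp/J
  [10:0] imm=10 = #10
  target = base 0x1296 + off 0x06 + 2 + imm 10 = 0x12a8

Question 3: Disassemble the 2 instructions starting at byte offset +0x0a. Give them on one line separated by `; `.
@+0a  big-endian(28 06) = 0x2806
  op=0x2806>>11=0x5 ⇒ jmp (J)
  [10:0] imm=6 = #6
@+0c  big-endian(68 8d) = 0x688d
  op=0x688d>>11=0xd ⇒ shli (RI)
  [10:7] rd=1 = %r1
  [6:0] imm=13 = #13

jmp #6; shli #13, %r1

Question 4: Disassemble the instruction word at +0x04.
@+04  big-endian(28 0c) = 0x280c
  opcode bits[15:11]=0x5: jmp/J
  [10:0] imm=12 = #12

jmp #12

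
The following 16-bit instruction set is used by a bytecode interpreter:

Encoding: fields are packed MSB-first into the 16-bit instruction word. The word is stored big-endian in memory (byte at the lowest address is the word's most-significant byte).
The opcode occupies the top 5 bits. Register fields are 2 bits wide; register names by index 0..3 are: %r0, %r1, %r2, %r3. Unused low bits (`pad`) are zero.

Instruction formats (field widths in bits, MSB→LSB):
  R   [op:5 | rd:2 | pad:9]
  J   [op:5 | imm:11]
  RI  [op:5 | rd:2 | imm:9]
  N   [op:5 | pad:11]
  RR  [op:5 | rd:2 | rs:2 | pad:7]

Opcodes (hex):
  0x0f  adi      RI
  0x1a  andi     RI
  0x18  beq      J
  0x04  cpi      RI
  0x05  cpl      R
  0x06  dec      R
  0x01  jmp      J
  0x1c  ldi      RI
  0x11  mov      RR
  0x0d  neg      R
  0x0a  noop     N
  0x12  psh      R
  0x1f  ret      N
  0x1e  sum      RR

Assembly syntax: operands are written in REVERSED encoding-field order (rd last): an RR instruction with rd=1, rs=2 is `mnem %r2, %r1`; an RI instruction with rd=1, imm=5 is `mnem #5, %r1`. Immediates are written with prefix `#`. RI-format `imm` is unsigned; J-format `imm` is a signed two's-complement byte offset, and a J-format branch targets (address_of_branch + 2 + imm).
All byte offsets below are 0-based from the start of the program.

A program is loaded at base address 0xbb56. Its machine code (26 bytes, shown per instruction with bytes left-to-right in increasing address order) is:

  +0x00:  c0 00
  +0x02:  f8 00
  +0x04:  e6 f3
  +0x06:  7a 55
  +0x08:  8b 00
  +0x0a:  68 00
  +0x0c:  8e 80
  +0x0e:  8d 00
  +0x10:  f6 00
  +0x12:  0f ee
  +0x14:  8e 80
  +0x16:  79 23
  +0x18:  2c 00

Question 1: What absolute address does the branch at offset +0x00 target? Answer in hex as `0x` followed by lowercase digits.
0xbb58

off 0x00: read c0 00 as big → 0xc000
  top 5b → 0x18 → beq [J]
  [10:0] imm=0 = #0
  target = base 0xbb56 + off 0x00 + 2 + imm 0 = 0xbb58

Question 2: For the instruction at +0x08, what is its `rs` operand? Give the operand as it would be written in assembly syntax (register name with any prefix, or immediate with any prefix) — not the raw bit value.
%r2

+0x08: 8b 00 ⇒ word 0x8b00 (big)
  op=0x8b00>>11=0x11 ⇒ mov (RR)
  [10:9] rd=1 = %r1
  [8:7] rs=2 = %r2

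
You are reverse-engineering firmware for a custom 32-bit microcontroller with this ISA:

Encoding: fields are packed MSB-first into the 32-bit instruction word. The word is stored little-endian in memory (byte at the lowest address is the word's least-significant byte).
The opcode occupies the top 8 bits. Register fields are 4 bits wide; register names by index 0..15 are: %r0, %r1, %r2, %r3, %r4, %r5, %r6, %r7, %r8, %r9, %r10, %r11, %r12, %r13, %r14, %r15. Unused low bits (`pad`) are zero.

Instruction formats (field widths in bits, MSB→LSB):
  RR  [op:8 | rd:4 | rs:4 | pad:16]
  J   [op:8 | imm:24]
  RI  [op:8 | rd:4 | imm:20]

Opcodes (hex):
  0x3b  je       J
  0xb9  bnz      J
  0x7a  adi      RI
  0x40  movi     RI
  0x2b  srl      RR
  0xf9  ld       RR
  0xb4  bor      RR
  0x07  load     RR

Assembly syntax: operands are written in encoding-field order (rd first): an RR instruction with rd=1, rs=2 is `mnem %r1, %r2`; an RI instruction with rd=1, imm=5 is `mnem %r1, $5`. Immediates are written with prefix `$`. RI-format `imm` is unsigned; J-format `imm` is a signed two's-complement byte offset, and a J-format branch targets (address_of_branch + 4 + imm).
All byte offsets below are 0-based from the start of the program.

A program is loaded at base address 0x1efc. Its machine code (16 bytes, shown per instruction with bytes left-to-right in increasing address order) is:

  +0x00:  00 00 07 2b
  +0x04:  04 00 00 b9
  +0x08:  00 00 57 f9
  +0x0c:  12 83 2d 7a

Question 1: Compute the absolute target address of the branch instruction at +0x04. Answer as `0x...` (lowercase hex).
0x1f08

@+04  little-endian(04 00 00 b9) = 0xb9000004
  top 8b → 0xb9 → bnz [J]
  imm: (w>>0)&0xffffff=0x4 → $4
  target = base 0x1efc + off 0x04 + 4 + imm 4 = 0x1f08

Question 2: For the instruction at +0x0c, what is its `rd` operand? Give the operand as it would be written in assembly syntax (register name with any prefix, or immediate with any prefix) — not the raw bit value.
%r2

off 0x0c: read 12 83 2d 7a as little → 0x7a2d8312
  top 8b → 0x7a → adi [RI]
  [23:20] rd=2 = %r2
  [19:0] imm=885522 = $885522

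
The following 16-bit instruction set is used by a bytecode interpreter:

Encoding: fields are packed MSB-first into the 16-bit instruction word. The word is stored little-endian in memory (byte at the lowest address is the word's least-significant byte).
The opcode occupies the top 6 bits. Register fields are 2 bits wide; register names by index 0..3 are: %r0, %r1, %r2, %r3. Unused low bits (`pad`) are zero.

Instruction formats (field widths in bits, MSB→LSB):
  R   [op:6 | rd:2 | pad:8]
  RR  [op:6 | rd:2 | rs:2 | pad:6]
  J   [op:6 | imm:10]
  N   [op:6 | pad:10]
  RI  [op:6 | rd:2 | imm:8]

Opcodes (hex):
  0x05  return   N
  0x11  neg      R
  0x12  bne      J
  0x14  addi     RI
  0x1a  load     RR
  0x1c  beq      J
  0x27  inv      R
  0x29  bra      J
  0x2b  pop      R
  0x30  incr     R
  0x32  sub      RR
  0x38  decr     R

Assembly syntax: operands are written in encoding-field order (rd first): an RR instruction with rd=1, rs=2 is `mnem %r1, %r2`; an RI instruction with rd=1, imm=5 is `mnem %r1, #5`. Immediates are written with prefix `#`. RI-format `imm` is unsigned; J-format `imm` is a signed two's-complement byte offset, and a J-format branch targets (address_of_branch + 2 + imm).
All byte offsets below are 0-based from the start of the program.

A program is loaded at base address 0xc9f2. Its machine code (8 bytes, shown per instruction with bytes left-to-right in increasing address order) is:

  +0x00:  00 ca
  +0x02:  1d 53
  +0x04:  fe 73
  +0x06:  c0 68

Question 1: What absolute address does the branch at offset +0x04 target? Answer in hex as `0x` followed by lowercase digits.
@+04  little-endian(fe 73) = 0x73fe
  opcode bits[15:10]=0x1c: beq/J
  imm: (w>>0)&0x3ff=0x3fe (s10→-2) → #-2
  target = base 0xc9f2 + off 0x04 + 2 + imm -2 = 0xc9f6

0xc9f6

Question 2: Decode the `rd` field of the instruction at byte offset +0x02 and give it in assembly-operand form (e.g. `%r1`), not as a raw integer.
%r3

[02] 1d 53 → 0x531d
  top 6b → 0x14 → addi [RI]
  [9:8] rd=3 = %r3
  [7:0] imm=29 = #29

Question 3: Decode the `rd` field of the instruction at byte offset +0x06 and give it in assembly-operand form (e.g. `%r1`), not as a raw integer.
%r0

@+06  little-endian(c0 68) = 0x68c0
  top 6b → 0x1a → load [RR]
  rd: (w>>8)&0x3=0x0 → %r0
  rs: (w>>6)&0x3=0x3 → %r3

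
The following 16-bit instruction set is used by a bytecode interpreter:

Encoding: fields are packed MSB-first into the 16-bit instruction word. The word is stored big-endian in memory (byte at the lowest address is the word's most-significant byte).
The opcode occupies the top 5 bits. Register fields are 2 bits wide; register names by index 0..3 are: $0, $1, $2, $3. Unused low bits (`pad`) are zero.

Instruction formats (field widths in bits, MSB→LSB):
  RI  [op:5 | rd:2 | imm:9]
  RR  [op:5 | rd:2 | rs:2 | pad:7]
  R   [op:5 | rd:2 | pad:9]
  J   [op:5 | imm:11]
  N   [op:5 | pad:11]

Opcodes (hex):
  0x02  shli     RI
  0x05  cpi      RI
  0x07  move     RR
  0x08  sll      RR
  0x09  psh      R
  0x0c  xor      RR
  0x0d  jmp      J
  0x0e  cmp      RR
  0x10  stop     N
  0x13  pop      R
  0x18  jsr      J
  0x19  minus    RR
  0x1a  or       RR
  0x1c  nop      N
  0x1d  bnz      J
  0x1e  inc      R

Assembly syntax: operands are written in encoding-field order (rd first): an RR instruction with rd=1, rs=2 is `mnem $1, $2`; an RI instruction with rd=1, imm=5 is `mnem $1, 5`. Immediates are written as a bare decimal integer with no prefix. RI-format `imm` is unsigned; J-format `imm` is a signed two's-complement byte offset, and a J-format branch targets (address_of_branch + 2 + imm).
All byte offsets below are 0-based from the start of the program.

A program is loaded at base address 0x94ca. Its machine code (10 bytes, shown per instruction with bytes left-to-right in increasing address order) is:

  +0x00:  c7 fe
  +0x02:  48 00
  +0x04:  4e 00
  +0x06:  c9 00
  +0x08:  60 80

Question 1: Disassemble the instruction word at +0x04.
[04] 4e 00 → 0x4e00
  opcode bits[15:11]=0x9: psh/R
  rd: (w>>9)&0x3=0x3 → $3

psh $3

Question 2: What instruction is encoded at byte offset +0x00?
off 0x00: read c7 fe as big → 0xc7fe
  opcode bits[15:11]=0x18: jsr/J
  imm: (w>>0)&0x7ff=0x7fe (s11→-2) → -2

jsr -2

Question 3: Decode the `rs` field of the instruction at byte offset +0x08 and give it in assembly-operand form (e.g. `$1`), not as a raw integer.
$1

+0x08: 60 80 ⇒ word 0x6080 (big)
  op=0x6080>>11=0xc ⇒ xor (RR)
  [10:9] rd=0 = $0
  [8:7] rs=1 = $1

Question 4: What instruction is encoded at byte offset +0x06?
@+06  big-endian(c9 00) = 0xc900
  op=0xc900>>11=0x19 ⇒ minus (RR)
  [10:9] rd=0 = $0
  [8:7] rs=2 = $2

minus $0, $2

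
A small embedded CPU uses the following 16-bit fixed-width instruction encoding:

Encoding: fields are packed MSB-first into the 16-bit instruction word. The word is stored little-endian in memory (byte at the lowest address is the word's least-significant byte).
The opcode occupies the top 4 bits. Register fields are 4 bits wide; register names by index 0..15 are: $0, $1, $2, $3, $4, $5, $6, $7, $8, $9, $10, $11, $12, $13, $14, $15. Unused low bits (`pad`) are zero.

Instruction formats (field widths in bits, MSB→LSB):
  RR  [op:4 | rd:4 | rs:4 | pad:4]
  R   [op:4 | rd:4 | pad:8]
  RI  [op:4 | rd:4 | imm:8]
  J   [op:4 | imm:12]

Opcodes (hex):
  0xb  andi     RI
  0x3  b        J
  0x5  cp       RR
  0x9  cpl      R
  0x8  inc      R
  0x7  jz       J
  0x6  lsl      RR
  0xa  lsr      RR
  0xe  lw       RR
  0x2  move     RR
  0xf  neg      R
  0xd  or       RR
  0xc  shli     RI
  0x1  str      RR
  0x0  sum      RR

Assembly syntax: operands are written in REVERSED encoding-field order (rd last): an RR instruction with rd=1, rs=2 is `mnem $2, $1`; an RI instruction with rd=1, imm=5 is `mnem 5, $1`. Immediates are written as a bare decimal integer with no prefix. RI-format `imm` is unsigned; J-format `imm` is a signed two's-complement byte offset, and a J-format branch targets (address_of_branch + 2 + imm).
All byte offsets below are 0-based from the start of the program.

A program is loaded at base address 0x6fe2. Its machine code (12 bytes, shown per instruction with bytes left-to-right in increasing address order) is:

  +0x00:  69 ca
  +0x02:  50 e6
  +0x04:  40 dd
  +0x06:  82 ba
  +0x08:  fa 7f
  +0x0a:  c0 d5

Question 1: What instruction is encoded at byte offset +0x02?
off 0x02: read 50 e6 as little → 0xe650
  op=0xe650>>12=0xe ⇒ lw (RR)
  [11:8] rd=6 = $6
  [7:4] rs=5 = $5

lw $5, $6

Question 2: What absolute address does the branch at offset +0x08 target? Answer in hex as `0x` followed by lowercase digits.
[08] fa 7f → 0x7ffa
  op=0x7ffa>>12=0x7 ⇒ jz (J)
  imm@[11:0]=0xffa (s12→-6) ⇒ -6
  target = base 0x6fe2 + off 0x08 + 2 + imm -6 = 0x6fe6

0x6fe6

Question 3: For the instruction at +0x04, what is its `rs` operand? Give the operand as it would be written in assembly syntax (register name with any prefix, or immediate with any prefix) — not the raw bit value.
@+04  little-endian(40 dd) = 0xdd40
  top 4b → 0xd → or [RR]
  rd@[11:8]=0xd ⇒ $13
  rs@[7:4]=0x4 ⇒ $4

$4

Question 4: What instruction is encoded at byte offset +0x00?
+0x00: 69 ca ⇒ word 0xca69 (little)
  op=0xca69>>12=0xc ⇒ shli (RI)
  rd@[11:8]=0xa ⇒ $10
  imm@[7:0]=0x69 ⇒ 105

shli 105, $10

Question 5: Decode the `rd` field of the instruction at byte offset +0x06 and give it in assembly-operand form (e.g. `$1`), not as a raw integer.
$10

off 0x06: read 82 ba as little → 0xba82
  op=0xba82>>12=0xb ⇒ andi (RI)
  [11:8] rd=10 = $10
  [7:0] imm=130 = 130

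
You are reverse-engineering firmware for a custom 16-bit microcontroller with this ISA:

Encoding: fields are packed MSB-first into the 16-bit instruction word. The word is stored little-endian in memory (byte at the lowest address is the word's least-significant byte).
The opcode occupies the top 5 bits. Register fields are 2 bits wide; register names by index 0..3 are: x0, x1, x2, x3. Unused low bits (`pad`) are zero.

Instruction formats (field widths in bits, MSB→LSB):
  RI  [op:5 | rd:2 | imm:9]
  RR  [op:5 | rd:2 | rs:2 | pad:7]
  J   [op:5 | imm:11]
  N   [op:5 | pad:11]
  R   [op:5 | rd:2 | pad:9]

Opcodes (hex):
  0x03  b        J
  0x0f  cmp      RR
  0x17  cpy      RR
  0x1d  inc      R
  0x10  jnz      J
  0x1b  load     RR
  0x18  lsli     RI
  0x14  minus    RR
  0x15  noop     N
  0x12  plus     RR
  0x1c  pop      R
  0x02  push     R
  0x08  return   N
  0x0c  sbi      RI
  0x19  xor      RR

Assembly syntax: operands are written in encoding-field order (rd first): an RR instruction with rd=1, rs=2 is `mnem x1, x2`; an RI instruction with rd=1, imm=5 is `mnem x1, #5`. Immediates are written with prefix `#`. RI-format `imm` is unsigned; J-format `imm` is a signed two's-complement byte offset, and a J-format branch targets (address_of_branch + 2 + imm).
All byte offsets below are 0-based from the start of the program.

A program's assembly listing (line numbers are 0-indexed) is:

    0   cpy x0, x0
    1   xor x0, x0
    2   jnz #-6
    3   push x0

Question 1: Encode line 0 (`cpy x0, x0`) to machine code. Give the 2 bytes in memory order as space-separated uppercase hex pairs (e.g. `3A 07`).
L0: cpy op=0x17:5|rd=0:2|rs=0:2|pad=0:7 ⇒ 0xb800 ⇒ little 00 b8

00 B8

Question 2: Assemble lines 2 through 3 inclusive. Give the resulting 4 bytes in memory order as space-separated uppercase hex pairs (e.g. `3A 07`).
L2: jnz op=0x10:5|imm=-6:11 ⇒ 0x87fa ⇒ little fa 87
L3: push op=0x2:5|rd=0:2|pad=0:9 ⇒ 0x1000 ⇒ little 00 10

FA 87 00 10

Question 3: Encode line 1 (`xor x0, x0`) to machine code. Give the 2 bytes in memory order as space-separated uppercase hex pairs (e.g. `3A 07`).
00 C8

1. xor fields op=0x19:5|rd=0:2|rs=0:2|pad=0:7 → word c800h → 00 c8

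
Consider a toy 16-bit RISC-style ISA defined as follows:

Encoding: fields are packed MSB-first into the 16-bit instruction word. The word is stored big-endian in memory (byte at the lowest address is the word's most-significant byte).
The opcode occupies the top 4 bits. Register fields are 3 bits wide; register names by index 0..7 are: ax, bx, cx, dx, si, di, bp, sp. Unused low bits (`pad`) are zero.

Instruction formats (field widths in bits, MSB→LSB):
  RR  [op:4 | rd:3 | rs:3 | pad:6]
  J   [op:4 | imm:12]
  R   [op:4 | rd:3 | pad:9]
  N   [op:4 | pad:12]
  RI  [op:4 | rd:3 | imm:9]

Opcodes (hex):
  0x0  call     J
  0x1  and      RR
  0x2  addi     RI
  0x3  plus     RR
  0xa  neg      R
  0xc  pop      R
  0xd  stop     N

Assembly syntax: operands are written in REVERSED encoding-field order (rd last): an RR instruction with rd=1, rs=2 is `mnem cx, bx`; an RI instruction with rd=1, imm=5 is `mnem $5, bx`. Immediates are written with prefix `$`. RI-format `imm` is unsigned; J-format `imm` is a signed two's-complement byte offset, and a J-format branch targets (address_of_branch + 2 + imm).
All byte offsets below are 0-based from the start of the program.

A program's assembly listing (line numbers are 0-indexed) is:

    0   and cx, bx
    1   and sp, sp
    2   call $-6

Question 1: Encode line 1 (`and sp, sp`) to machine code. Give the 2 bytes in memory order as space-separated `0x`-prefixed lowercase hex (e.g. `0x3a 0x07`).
1. and fields op=0x1:4|rd=7:3|rs=7:3|pad=0:6 → word 1fc0h → 1f c0

0x1f 0xc0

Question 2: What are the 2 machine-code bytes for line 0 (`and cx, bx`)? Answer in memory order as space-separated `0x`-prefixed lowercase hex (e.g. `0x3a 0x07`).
0x12 0x80

0. and fields op=0x1:4|rd=1:3|rs=2:3|pad=0:6 → word 1280h → 12 80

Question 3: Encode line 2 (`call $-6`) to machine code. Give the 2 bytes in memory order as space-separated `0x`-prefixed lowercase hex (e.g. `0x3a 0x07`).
0x0f 0xfa

L2: call op=0x0:4|imm=-6:12 ⇒ 0x0ffa ⇒ big 0f fa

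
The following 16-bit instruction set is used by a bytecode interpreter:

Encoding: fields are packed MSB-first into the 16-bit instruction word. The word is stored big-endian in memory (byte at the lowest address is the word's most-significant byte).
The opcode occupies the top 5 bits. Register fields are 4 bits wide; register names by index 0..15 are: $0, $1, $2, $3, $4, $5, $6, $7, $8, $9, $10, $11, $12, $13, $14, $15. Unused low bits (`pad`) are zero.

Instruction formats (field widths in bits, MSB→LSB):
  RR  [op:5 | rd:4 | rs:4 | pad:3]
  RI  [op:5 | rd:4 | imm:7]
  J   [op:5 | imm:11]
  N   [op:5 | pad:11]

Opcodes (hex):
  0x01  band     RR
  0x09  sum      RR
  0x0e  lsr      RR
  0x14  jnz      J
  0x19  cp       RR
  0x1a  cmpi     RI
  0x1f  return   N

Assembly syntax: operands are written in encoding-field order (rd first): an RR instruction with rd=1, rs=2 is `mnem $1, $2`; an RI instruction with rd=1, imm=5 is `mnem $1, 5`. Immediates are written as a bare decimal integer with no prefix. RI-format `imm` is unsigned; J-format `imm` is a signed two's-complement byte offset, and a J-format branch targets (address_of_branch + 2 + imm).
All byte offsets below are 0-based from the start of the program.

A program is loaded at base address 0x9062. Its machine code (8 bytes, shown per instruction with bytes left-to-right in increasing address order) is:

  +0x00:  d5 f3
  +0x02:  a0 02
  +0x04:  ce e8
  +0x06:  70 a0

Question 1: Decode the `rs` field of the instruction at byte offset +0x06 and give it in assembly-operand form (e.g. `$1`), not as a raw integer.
[06] 70 a0 → 0x70a0
  top 5b → 0xe → lsr [RR]
  rd: (w>>7)&0xf=0x1 → $1
  rs: (w>>3)&0xf=0x4 → $4

$4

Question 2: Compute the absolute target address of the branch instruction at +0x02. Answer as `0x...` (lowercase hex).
@+02  big-endian(a0 02) = 0xa002
  opcode bits[15:11]=0x14: jnz/J
  imm@[10:0]=0x2 ⇒ 2
  target = base 0x9062 + off 0x02 + 2 + imm 2 = 0x9068

0x9068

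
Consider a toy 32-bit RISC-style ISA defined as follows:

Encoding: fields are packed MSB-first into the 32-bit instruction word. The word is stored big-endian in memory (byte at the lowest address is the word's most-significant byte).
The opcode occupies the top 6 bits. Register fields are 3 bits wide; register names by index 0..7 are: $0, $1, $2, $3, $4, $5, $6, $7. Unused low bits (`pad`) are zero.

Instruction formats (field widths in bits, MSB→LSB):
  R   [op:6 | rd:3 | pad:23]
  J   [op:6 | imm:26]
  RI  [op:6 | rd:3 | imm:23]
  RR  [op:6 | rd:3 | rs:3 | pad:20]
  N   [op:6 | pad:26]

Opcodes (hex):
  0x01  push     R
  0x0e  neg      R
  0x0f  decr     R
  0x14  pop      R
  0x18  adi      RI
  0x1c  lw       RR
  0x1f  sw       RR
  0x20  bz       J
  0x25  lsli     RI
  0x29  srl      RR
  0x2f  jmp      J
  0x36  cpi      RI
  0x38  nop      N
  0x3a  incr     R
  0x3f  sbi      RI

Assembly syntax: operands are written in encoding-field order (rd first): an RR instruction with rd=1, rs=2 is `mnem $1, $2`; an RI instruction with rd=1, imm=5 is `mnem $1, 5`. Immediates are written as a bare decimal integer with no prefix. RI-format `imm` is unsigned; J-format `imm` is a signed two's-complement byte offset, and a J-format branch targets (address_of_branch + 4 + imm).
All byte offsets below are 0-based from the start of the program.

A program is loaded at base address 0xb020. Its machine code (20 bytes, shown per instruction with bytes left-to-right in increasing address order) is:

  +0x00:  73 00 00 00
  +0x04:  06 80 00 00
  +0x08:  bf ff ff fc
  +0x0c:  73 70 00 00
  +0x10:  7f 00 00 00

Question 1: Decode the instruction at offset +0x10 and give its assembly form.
@+10  big-endian(7f 00 00 00) = 0x7f000000
  opcode bits[31:26]=0x1f: sw/RR
  rd: (w>>23)&0x7=0x6 → $6
  rs: (w>>20)&0x7=0x0 → $0

sw $6, $0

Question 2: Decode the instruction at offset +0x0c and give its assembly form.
+0x0c: 73 70 00 00 ⇒ word 0x73700000 (big)
  opcode bits[31:26]=0x1c: lw/RR
  rd: (w>>23)&0x7=0x6 → $6
  rs: (w>>20)&0x7=0x7 → $7

lw $6, $7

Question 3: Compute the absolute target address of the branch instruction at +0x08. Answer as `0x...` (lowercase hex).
[08] bf ff ff fc → 0xbffffffc
  op=0xbffffffc>>26=0x2f ⇒ jmp (J)
  imm@[25:0]=0x3fffffc (s26→-4) ⇒ -4
  target = base 0xb020 + off 0x08 + 4 + imm -4 = 0xb028

0xb028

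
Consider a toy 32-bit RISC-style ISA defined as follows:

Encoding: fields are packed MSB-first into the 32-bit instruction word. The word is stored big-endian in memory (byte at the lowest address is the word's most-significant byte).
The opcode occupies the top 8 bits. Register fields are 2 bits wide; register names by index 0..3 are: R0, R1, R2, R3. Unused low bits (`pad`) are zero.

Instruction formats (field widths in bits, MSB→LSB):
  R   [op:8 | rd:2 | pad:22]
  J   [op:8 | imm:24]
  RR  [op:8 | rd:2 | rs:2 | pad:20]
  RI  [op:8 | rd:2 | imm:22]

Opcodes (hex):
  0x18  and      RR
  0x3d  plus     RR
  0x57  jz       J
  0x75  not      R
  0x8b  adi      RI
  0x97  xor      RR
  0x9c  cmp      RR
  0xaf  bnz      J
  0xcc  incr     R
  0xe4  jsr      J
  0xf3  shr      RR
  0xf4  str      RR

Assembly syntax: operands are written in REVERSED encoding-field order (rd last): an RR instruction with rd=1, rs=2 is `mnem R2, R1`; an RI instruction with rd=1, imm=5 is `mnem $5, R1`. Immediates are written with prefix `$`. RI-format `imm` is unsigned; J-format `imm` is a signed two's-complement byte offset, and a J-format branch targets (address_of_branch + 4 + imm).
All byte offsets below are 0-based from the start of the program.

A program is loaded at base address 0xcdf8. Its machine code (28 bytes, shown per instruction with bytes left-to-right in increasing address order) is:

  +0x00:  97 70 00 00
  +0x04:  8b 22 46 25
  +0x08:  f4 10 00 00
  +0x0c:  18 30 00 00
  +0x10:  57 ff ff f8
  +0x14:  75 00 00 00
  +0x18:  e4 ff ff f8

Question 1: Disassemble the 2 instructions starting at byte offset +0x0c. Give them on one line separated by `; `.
@+0c  big-endian(18 30 00 00) = 0x18300000
  top 8b → 0x18 → and [RR]
  rd@[23:22]=0x0 ⇒ R0
  rs@[21:20]=0x3 ⇒ R3
@+10  big-endian(57 ff ff f8) = 0x57fffff8
  top 8b → 0x57 → jz [J]
  imm@[23:0]=0xfffff8 (s24→-8) ⇒ $-8

and R3, R0; jz $-8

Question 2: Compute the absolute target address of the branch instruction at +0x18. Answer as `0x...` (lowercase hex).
0xce0c

[18] e4 ff ff f8 → 0xe4fffff8
  opcode bits[31:24]=0xe4: jsr/J
  imm@[23:0]=0xfffff8 (s24→-8) ⇒ $-8
  target = base 0xcdf8 + off 0x18 + 4 + imm -8 = 0xce0c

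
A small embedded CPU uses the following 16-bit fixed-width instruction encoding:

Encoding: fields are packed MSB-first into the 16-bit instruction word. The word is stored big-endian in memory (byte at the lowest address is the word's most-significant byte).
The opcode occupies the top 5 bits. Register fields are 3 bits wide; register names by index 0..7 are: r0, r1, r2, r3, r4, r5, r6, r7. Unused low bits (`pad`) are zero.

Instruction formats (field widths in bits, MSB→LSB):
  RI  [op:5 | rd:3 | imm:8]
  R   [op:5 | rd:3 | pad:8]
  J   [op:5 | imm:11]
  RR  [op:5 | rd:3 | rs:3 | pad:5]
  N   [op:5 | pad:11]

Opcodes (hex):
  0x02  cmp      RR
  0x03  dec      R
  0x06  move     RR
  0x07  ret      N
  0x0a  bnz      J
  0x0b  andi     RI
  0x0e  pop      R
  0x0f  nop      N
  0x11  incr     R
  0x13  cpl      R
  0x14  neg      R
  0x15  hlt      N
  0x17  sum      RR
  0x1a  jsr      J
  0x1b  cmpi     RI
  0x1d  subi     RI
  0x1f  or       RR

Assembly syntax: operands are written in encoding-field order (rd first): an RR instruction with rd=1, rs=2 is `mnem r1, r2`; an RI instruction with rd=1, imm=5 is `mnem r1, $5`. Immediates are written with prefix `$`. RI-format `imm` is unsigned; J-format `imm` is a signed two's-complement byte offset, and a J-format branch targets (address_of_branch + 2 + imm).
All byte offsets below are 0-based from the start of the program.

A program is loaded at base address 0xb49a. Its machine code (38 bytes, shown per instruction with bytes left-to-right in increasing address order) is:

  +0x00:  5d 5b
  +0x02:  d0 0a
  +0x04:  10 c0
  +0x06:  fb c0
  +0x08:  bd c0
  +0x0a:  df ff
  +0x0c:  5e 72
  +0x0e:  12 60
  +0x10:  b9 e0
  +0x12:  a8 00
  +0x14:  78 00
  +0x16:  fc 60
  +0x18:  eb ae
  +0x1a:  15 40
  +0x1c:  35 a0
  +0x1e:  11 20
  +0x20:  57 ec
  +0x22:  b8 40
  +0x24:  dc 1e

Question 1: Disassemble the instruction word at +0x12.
[12] a8 00 → 0xa800
  opcode bits[15:11]=0x15: hlt/N

hlt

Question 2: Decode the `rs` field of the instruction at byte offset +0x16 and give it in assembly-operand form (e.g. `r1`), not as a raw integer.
r3

[16] fc 60 → 0xfc60
  top 5b → 0x1f → or [RR]
  rd@[10:8]=0x4 ⇒ r4
  rs@[7:5]=0x3 ⇒ r3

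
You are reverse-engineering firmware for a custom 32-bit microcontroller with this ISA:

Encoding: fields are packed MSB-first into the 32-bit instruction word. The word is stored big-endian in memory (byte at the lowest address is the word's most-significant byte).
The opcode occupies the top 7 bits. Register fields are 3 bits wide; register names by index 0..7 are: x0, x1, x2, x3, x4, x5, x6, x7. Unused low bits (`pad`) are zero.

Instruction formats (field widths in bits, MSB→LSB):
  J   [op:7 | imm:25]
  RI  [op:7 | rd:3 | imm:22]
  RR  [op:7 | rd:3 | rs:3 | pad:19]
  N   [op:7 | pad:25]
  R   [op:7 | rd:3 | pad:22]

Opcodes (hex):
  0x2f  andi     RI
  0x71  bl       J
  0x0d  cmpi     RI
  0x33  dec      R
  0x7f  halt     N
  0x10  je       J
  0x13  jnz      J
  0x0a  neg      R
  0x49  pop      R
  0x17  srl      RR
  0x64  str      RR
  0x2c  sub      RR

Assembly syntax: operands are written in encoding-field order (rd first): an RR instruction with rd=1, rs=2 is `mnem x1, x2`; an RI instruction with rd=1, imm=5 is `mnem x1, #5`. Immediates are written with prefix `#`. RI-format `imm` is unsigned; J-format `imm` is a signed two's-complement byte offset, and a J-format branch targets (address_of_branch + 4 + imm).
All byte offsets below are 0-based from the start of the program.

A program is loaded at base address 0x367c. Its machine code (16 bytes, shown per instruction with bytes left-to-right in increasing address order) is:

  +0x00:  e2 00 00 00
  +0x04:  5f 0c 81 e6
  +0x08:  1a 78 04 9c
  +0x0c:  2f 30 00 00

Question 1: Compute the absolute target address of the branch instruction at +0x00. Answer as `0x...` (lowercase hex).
0x3680

@+00  big-endian(e2 00 00 00) = 0xe2000000
  opcode bits[31:25]=0x71: bl/J
  [24:0] imm=0 = #0
  target = base 0x367c + off 0x00 + 4 + imm 0 = 0x3680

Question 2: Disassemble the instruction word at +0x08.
@+08  big-endian(1a 78 04 9c) = 0x1a78049c
  top 7b → 0xd → cmpi [RI]
  rd: (w>>22)&0x7=0x1 → x1
  imm: (w>>0)&0x3fffff=0x38049c → #3671196

cmpi x1, #3671196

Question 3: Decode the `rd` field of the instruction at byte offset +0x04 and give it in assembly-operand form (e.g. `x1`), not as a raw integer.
x4

[04] 5f 0c 81 e6 → 0x5f0c81e6
  opcode bits[31:25]=0x2f: andi/RI
  rd: (w>>22)&0x7=0x4 → x4
  imm: (w>>0)&0x3fffff=0xc81e6 → #819686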